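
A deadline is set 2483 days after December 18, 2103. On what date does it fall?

October 5, 2110

+366 (one year; includes Feb 29, 2104) → Dec 18, 2104 (2117 left).
+365 (one year) → Dec 18, 2105 (1752 left).
+365 (one year) → Dec 18, 2106 (1387 left).
+365 (one year) → Dec 18, 2107 (1022 left).
+366 (one year; includes Feb 29, 2108) → Dec 18, 2108 (656 left).
+365 (one year) → Dec 18, 2109 (291 left).
Dec has 31 days: +14 → Jan 1, 2110 (277 left).
Jan has 31 days: +31 → Feb 1, 2110 (246 left).
Feb has 28 days: +28 → Mar 1, 2110 (218 left).
Mar has 31 days: +31 → Apr 1, 2110 (187 left).
Apr has 30 days: +30 → May 1, 2110 (157 left).
May has 31 days: +31 → Jun 1, 2110 (126 left).
Jun has 30 days: +30 → Jul 1, 2110 (96 left).
Jul has 31 days: +31 → Aug 1, 2110 (65 left).
Aug has 31 days: +31 → Sep 1, 2110 (34 left).
Sep has 30 days: +30 → Oct 1, 2110 (4 left).
+4 → Oct 5, 2110.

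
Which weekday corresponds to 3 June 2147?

Saturday

Doomsday rule: the anchor day for the 2100s is Sunday. For year 47: 47÷12 = 3 r 11, and 11÷4 = 2, so 3+11+2 = 16.
Sunday + 16 ≡ Tuesday — that's 2147's doomsday.
In June the doomsday date is Jun 6.
Jun 3 is 3 days before Jun 6; 3 mod 7 = 3, so Tuesday − 3 = Saturday.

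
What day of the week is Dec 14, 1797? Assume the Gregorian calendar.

Thursday

Doomsday rule: the anchor day for the 1700s is Sunday. For year 97: 97÷12 = 8 r 1, and 1÷4 = 0, so 8+1+0 = 9.
Sunday + 9 ≡ Tuesday — that's 1797's doomsday.
In December the doomsday date is Dec 12.
Dec 14 is 2 days after Dec 12; 2 mod 7 = 2, so Tuesday + 2 = Thursday.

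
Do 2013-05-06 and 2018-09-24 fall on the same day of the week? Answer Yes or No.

Yes

From May 6, 2013 to Sep 24, 2018 is 1967 days.
1967 mod 7 = 0, so they are the same weekday.
(May 6, 2013 is a Monday; Sep 24, 2018 is a Monday.)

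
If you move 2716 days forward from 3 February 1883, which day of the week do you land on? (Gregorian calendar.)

Saturday

First find the weekday of Feb 3, 1883. Doomsday rule: the anchor day for the 1800s is Friday. For year 83: 83÷12 = 6 r 11, and 11÷4 = 2, so 6+11+2 = 19.
Friday + 19 ≡ Wednesday — that's 1883's doomsday.
In February the doomsday date is Feb 28 (1883 is not a leap year).
Feb 3 is 25 days before Feb 28; 25 mod 7 = 4, so Wednesday − 4 = Saturday.
2716 mod 7 = 0, so 2716 days after a Saturday is Saturday + 0 = Saturday.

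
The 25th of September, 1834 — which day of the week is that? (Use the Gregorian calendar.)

Thursday

January 1, 1834 is a Wednesday.
Jan 1, 1834 → Feb 1, 1834: 31 days (January has 31).
Feb 1, 1834 → Mar 1, 1834: 28 days (February has 28).
Mar 1, 1834 → Apr 1, 1834: 31 days (March has 31).
Apr 1, 1834 → May 1, 1834: 30 days (April has 30).
May 1, 1834 → Jun 1, 1834: 31 days (May has 31).
Jun 1, 1834 → Jul 1, 1834: 30 days (June has 30).
Jul 1, 1834 → Aug 1, 1834: 31 days (July has 31).
Aug 1, 1834 → Sep 1, 1834: 31 days (August has 31).
Sep 1, 1834 → Sep 25, 1834: 24 days.
Total: 267 days.
267 mod 7 = 1, so Wednesday + 1 = Thursday.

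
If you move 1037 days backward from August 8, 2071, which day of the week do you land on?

Friday

First find the weekday of Aug 8, 2071. Doomsday rule: the anchor day for the 2000s is Tuesday. For year 71: 71÷12 = 5 r 11, and 11÷4 = 2, so 5+11+2 = 18.
Tuesday + 18 ≡ Saturday — that's 2071's doomsday.
In August the doomsday date is Aug 8.
Aug 8 is the doomsday itself: Saturday.
1037 mod 7 = 1, so 1037 days before a Saturday is Saturday − 1 = Friday.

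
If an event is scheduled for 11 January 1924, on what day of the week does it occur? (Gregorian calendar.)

Friday

January 1, 1924 is a Tuesday.
Jan 1, 1924 → Jan 11, 1924: 10 days.
Total: 10 days.
10 mod 7 = 3, so Tuesday + 3 = Friday.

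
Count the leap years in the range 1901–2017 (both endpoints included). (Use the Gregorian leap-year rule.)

29

Multiples of 4 in [1901,2017]: 29.
Of those, multiples of 100: 1 (not leap unless ÷400).
Multiples of 400: 1.
Leap years = 29 − 1 + 1 = 29.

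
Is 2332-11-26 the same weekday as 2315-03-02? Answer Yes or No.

No

From Mar 2, 2315 to Nov 26, 2332 is 6479 days.
6479 mod 7 = 4, so they are different weekdays.
(Mar 2, 2315 is a Tuesday; Nov 26, 2332 is a Saturday.)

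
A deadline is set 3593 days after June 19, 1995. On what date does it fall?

+366 (one year; includes Feb 29, 1996) → Jun 19, 1996 (3227 left).
+365 (one year) → Jun 19, 1997 (2862 left).
+365 (one year) → Jun 19, 1998 (2497 left).
+365 (one year) → Jun 19, 1999 (2132 left).
+366 (one year; includes Feb 29, 2000) → Jun 19, 2000 (1766 left).
+365 (one year) → Jun 19, 2001 (1401 left).
+365 (one year) → Jun 19, 2002 (1036 left).
+365 (one year) → Jun 19, 2003 (671 left).
+366 (one year; includes Feb 29, 2004) → Jun 19, 2004 (305 left).
Jun has 30 days: +12 → Jul 1, 2004 (293 left).
Jul has 31 days: +31 → Aug 1, 2004 (262 left).
Aug has 31 days: +31 → Sep 1, 2004 (231 left).
Sep has 30 days: +30 → Oct 1, 2004 (201 left).
Oct has 31 days: +31 → Nov 1, 2004 (170 left).
Nov has 30 days: +30 → Dec 1, 2004 (140 left).
Dec has 31 days: +31 → Jan 1, 2005 (109 left).
Jan has 31 days: +31 → Feb 1, 2005 (78 left).
Feb has 28 days: +28 → Mar 1, 2005 (50 left).
Mar has 31 days: +31 → Apr 1, 2005 (19 left).
+19 → Apr 20, 2005.

April 20, 2005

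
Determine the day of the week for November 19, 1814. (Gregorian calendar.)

Saturday

Doomsday rule: the anchor day for the 1800s is Friday. For year 14: 14÷12 = 1 r 2, and 2÷4 = 0, so 1+2+0 = 3.
Friday + 3 ≡ Monday — that's 1814's doomsday.
In November the doomsday date is Nov 7.
Nov 19 is 12 days after Nov 7; 12 mod 7 = 5, so Monday + 5 = Saturday.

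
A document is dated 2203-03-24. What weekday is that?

Thursday

Doomsday rule: the anchor day for the 2200s is Friday. For year 03: 3÷12 = 0 r 3, and 3÷4 = 0, so 0+3+0 = 3.
Friday + 3 ≡ Monday — that's 2203's doomsday.
In March the doomsday date is Mar 14.
Mar 24 is 10 days after Mar 14; 10 mod 7 = 3, so Monday + 3 = Thursday.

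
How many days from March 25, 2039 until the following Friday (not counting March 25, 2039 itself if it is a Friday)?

7

Mar 25, 2039 is a Friday.
From Friday to the next Friday is 7 days.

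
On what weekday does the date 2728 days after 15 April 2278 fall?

Saturday

Apr 15, 2278 is a Monday.
2728 mod 7 = 5, so 2728 days after a Monday is Monday + 5 = Saturday.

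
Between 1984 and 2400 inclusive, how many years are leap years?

Multiples of 4 in [1984,2400]: 105.
Of those, multiples of 100: 5 (not leap unless ÷400).
Multiples of 400: 2.
Leap years = 105 − 5 + 2 = 102.

102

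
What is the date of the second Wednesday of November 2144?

November 11, 2144

November 1, 2144 is a Sunday.
The first Wednesday is therefore November 4 (3 days later).
The second Wednesday is 4 + 1×7 = November 11.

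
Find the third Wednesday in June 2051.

June 1, 2051 is a Thursday.
The first Wednesday is therefore June 7 (6 days later).
The third Wednesday is 7 + 2×7 = June 21.

June 21, 2051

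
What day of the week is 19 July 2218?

Doomsday rule: the anchor day for the 2200s is Friday. For year 18: 18÷12 = 1 r 6, and 6÷4 = 1, so 1+6+1 = 8.
Friday + 8 ≡ Saturday — that's 2218's doomsday.
In July the doomsday date is Jul 11.
Jul 19 is 8 days after Jul 11; 8 mod 7 = 1, so Saturday + 1 = Sunday.

Sunday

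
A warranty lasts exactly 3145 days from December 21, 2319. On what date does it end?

July 31, 2328

+366 (one year; includes Feb 29, 2320) → Dec 21, 2320 (2779 left).
+365 (one year) → Dec 21, 2321 (2414 left).
+365 (one year) → Dec 21, 2322 (2049 left).
+365 (one year) → Dec 21, 2323 (1684 left).
+366 (one year; includes Feb 29, 2324) → Dec 21, 2324 (1318 left).
+365 (one year) → Dec 21, 2325 (953 left).
+365 (one year) → Dec 21, 2326 (588 left).
+365 (one year) → Dec 21, 2327 (223 left).
Dec has 31 days: +11 → Jan 1, 2328 (212 left).
Jan has 31 days: +31 → Feb 1, 2328 (181 left).
Feb has 29 days: +29 → Mar 1, 2328 (152 left).
Mar has 31 days: +31 → Apr 1, 2328 (121 left).
Apr has 30 days: +30 → May 1, 2328 (91 left).
May has 31 days: +31 → Jun 1, 2328 (60 left).
Jun has 30 days: +30 → Jul 1, 2328 (30 left).
+30 → Jul 31, 2328.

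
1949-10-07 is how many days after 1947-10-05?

733

Oct 5, 1947 → Oct 5, 1948: 366 days (Feb 29, 1948 is in that span).
Oct 5, 1948 → Nov 5, 1948: 31 days (October has 31).
Nov 5, 1948 → Dec 5, 1948: 30 days (November has 30).
Dec 5, 1948 → Jan 5, 1949: 31 days (December has 31).
Jan 5, 1949 → Feb 5, 1949: 31 days (January has 31).
Feb 5, 1949 → Mar 5, 1949: 28 days (February has 28).
Mar 5, 1949 → Apr 5, 1949: 31 days (March has 31).
Apr 5, 1949 → May 5, 1949: 30 days (April has 30).
May 5, 1949 → Jun 5, 1949: 31 days (May has 31).
Jun 5, 1949 → Jul 5, 1949: 30 days (June has 30).
Jul 5, 1949 → Aug 5, 1949: 31 days (July has 31).
Aug 5, 1949 → Sep 5, 1949: 31 days (August has 31).
Sep 5, 1949 → Oct 5, 1949: 30 days (September has 30).
Oct 5, 1949 → Oct 7, 1949: 2 days.
Total: 733 days.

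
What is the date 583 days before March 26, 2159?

August 20, 2157

−365 (one year) → Mar 26, 2158 (218 left).
−26 → Feb 28, 2158 (end of Feb, 28 days; 192 left).
−28 → Jan 31, 2158 (end of Jan, 31 days; 164 left).
−31 → Dec 31, 2157 (end of Dec, 31 days; 133 left).
−31 → Nov 30, 2157 (end of Nov, 30 days; 102 left).
−30 → Oct 31, 2157 (end of Oct, 31 days; 72 left).
−31 → Sep 30, 2157 (end of Sep, 30 days; 41 left).
−30 → Aug 31, 2157 (end of Aug, 31 days; 11 left).
−11 → Aug 20, 2157.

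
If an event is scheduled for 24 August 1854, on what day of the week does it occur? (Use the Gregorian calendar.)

Doomsday rule: the anchor day for the 1800s is Friday. For year 54: 54÷12 = 4 r 6, and 6÷4 = 1, so 4+6+1 = 11.
Friday + 11 ≡ Tuesday — that's 1854's doomsday.
In August the doomsday date is Aug 8.
Aug 24 is 16 days after Aug 8; 16 mod 7 = 2, so Tuesday + 2 = Thursday.

Thursday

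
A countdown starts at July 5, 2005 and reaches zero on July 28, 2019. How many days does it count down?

Jul 5, 2005 → Jul 5, 2006: 365 days.
Jul 5, 2006 → Jul 5, 2007: 365 days.
Jul 5, 2007 → Jul 5, 2008: 366 days (Feb 29, 2008 is in that span).
Jul 5, 2008 → Jul 5, 2009: 365 days.
Jul 5, 2009 → Jul 5, 2010: 365 days.
Jul 5, 2010 → Jul 5, 2011: 365 days.
Jul 5, 2011 → Jul 5, 2012: 366 days (Feb 29, 2012 is in that span).
Jul 5, 2012 → Jul 5, 2013: 365 days.
Jul 5, 2013 → Jul 5, 2014: 365 days.
Jul 5, 2014 → Jul 5, 2015: 365 days.
Jul 5, 2015 → Jul 5, 2016: 366 days (Feb 29, 2016 is in that span).
Jul 5, 2016 → Jul 5, 2017: 365 days.
Jul 5, 2017 → Jul 5, 2018: 365 days.
Jul 5, 2018 → Aug 5, 2018: 31 days (July has 31).
Aug 5, 2018 → Sep 5, 2018: 31 days (August has 31).
Sep 5, 2018 → Oct 5, 2018: 30 days (September has 30).
Oct 5, 2018 → Nov 5, 2018: 31 days (October has 31).
Nov 5, 2018 → Dec 5, 2018: 30 days (November has 30).
Dec 5, 2018 → Jan 5, 2019: 31 days (December has 31).
Jan 5, 2019 → Feb 5, 2019: 31 days (January has 31).
Feb 5, 2019 → Mar 5, 2019: 28 days (February has 28).
Mar 5, 2019 → Apr 5, 2019: 31 days (March has 31).
Apr 5, 2019 → May 5, 2019: 30 days (April has 30).
May 5, 2019 → Jun 5, 2019: 31 days (May has 31).
Jun 5, 2019 → Jul 5, 2019: 30 days (June has 30).
Jul 5, 2019 → Jul 28, 2019: 23 days.
Total: 5136 days.

5136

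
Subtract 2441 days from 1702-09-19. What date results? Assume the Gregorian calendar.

January 12, 1696

−365 (one year) → Sep 19, 1701 (2076 left).
−365 (one year) → Sep 19, 1700 (1711 left).
−365 (one year) → Sep 19, 1699 (1346 left).
−365 (one year) → Sep 19, 1698 (981 left).
−365 (one year) → Sep 19, 1697 (616 left).
−365 (one year) → Sep 19, 1696 (251 left).
−19 → Aug 31, 1696 (end of Aug, 31 days; 232 left).
−31 → Jul 31, 1696 (end of Jul, 31 days; 201 left).
−31 → Jun 30, 1696 (end of Jun, 30 days; 170 left).
−30 → May 31, 1696 (end of May, 31 days; 140 left).
−31 → Apr 30, 1696 (end of Apr, 30 days; 109 left).
−30 → Mar 31, 1696 (end of Mar, 31 days; 79 left).
−31 → Feb 29, 1696 (end of Feb, 29 days; 48 left).
−29 → Jan 31, 1696 (end of Jan, 31 days; 19 left).
−19 → Jan 12, 1696.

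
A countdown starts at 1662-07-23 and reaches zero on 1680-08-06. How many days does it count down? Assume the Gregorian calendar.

6589

Jul 23, 1662 → Jul 23, 1663: 365 days.
Jul 23, 1663 → Jul 23, 1664: 366 days (Feb 29, 1664 is in that span).
Jul 23, 1664 → Jul 23, 1665: 365 days.
Jul 23, 1665 → Jul 23, 1666: 365 days.
Jul 23, 1666 → Jul 23, 1667: 365 days.
Jul 23, 1667 → Jul 23, 1668: 366 days (Feb 29, 1668 is in that span).
Jul 23, 1668 → Jul 23, 1669: 365 days.
Jul 23, 1669 → Jul 23, 1670: 365 days.
Jul 23, 1670 → Jul 23, 1671: 365 days.
Jul 23, 1671 → Jul 23, 1672: 366 days (Feb 29, 1672 is in that span).
Jul 23, 1672 → Jul 23, 1673: 365 days.
Jul 23, 1673 → Jul 23, 1674: 365 days.
Jul 23, 1674 → Jul 23, 1675: 365 days.
Jul 23, 1675 → Jul 23, 1676: 366 days (Feb 29, 1676 is in that span).
Jul 23, 1676 → Jul 23, 1677: 365 days.
Jul 23, 1677 → Jul 23, 1678: 365 days.
Jul 23, 1678 → Jul 23, 1679: 365 days.
Jul 23, 1679 → Aug 23, 1679: 31 days (July has 31).
Aug 23, 1679 → Sep 23, 1679: 31 days (August has 31).
Sep 23, 1679 → Oct 23, 1679: 30 days (September has 30).
Oct 23, 1679 → Nov 23, 1679: 31 days (October has 31).
Nov 23, 1679 → Dec 23, 1679: 30 days (November has 30).
Dec 23, 1679 → Jan 23, 1680: 31 days (December has 31).
Jan 23, 1680 → Feb 23, 1680: 31 days (January has 31).
Feb 23, 1680 → Mar 23, 1680: 29 days (February has 29).
Mar 23, 1680 → Apr 23, 1680: 31 days (March has 31).
Apr 23, 1680 → May 23, 1680: 30 days (April has 30).
May 23, 1680 → Jun 23, 1680: 31 days (May has 31).
Jun 23, 1680 → Jul 23, 1680: 30 days (June has 30).
Jul 23, 1680 → Aug 6, 1680: 14 days.
Total: 6589 days.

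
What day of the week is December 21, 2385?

Doomsday rule: the anchor day for the 2300s is Wednesday. For year 85: 85÷12 = 7 r 1, and 1÷4 = 0, so 7+1+0 = 8.
Wednesday + 8 ≡ Thursday — that's 2385's doomsday.
In December the doomsday date is Dec 12.
Dec 21 is 9 days after Dec 12; 9 mod 7 = 2, so Thursday + 2 = Saturday.

Saturday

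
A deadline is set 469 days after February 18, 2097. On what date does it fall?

+365 (one year) → Feb 18, 2098 (104 left).
Feb has 28 days: +11 → Mar 1, 2098 (93 left).
Mar has 31 days: +31 → Apr 1, 2098 (62 left).
Apr has 30 days: +30 → May 1, 2098 (32 left).
May has 31 days: +31 → Jun 1, 2098 (1 left).
+1 → Jun 2, 2098.

June 2, 2098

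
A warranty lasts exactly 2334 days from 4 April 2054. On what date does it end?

August 24, 2060

+365 (one year) → Apr 4, 2055 (1969 left).
+366 (one year; includes Feb 29, 2056) → Apr 4, 2056 (1603 left).
+365 (one year) → Apr 4, 2057 (1238 left).
+365 (one year) → Apr 4, 2058 (873 left).
+365 (one year) → Apr 4, 2059 (508 left).
+366 (one year; includes Feb 29, 2060) → Apr 4, 2060 (142 left).
Apr has 30 days: +27 → May 1, 2060 (115 left).
May has 31 days: +31 → Jun 1, 2060 (84 left).
Jun has 30 days: +30 → Jul 1, 2060 (54 left).
Jul has 31 days: +31 → Aug 1, 2060 (23 left).
+23 → Aug 24, 2060.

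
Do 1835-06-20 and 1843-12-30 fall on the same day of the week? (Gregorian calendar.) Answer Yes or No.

Yes

From Jun 20, 1835 to Dec 30, 1843 is 3115 days.
3115 mod 7 = 0, so they are the same weekday.
(Jun 20, 1835 is a Saturday; Dec 30, 1843 is a Saturday.)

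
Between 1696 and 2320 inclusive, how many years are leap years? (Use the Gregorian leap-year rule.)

Multiples of 4 in [1696,2320]: 157.
Of those, multiples of 100: 7 (not leap unless ÷400).
Multiples of 400: 1.
Leap years = 157 − 7 + 1 = 151.

151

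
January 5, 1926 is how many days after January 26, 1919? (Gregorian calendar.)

2536

Jan 26, 1919 → Jan 26, 1920: 365 days.
Jan 26, 1920 → Jan 26, 1921: 366 days (Feb 29, 1920 is in that span).
Jan 26, 1921 → Jan 26, 1922: 365 days.
Jan 26, 1922 → Jan 26, 1923: 365 days.
Jan 26, 1923 → Jan 26, 1924: 365 days.
Jan 26, 1924 → Jan 26, 1925: 366 days (Feb 29, 1924 is in that span).
Jan 26, 1925 → Feb 26, 1925: 31 days (January has 31).
Feb 26, 1925 → Mar 26, 1925: 28 days (February has 28).
Mar 26, 1925 → Apr 26, 1925: 31 days (March has 31).
Apr 26, 1925 → May 26, 1925: 30 days (April has 30).
May 26, 1925 → Jun 26, 1925: 31 days (May has 31).
Jun 26, 1925 → Jul 26, 1925: 30 days (June has 30).
Jul 26, 1925 → Aug 26, 1925: 31 days (July has 31).
Aug 26, 1925 → Sep 26, 1925: 31 days (August has 31).
Sep 26, 1925 → Oct 26, 1925: 30 days (September has 30).
Oct 26, 1925 → Nov 26, 1925: 31 days (October has 31).
Nov 26, 1925 → Dec 26, 1925: 30 days (November has 30).
Dec 26, 1925 → Jan 5, 1926: 10 days.
Total: 2536 days.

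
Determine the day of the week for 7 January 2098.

Tuesday

January 1, 2098 is a Wednesday.
Jan 1, 2098 → Jan 7, 2098: 6 days.
Total: 6 days.
6 mod 7 = 6, so Wednesday + 6 = Tuesday.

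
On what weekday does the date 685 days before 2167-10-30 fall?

First find the weekday of Oct 30, 2167. Doomsday rule: the anchor day for the 2100s is Sunday. For year 67: 67÷12 = 5 r 7, and 7÷4 = 1, so 5+7+1 = 13.
Sunday + 13 ≡ Saturday — that's 2167's doomsday.
In October the doomsday date is Oct 10.
Oct 30 is 20 days after Oct 10; 20 mod 7 = 6, so Saturday + 6 = Friday.
685 mod 7 = 6, so 685 days before a Friday is Friday − 6 = Saturday.

Saturday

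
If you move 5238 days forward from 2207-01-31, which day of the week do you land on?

Monday

Jan 31, 2207 is a Saturday.
5238 mod 7 = 2, so 5238 days after a Saturday is Saturday + 2 = Monday.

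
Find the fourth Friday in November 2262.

November 1, 2262 is a Saturday.
The first Friday is therefore November 7 (6 days later).
The fourth Friday is 7 + 3×7 = November 28.

November 28, 2262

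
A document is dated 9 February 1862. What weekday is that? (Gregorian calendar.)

Sunday

January 1, 1862 is a Wednesday.
Jan 1, 1862 → Feb 1, 1862: 31 days (January has 31).
Feb 1, 1862 → Feb 9, 1862: 8 days.
Total: 39 days.
39 mod 7 = 4, so Wednesday + 4 = Sunday.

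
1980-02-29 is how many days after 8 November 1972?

Nov 8, 1972 → Nov 8, 1973: 365 days.
Nov 8, 1973 → Nov 8, 1974: 365 days.
Nov 8, 1974 → Nov 8, 1975: 365 days.
Nov 8, 1975 → Nov 8, 1976: 366 days (Feb 29, 1976 is in that span).
Nov 8, 1976 → Nov 8, 1977: 365 days.
Nov 8, 1977 → Nov 8, 1978: 365 days.
Nov 8, 1978 → Nov 8, 1979: 365 days.
Nov 8, 1979 → Dec 8, 1979: 30 days (November has 30).
Dec 8, 1979 → Jan 8, 1980: 31 days (December has 31).
Jan 8, 1980 → Feb 8, 1980: 31 days (January has 31).
Feb 8, 1980 → Feb 29, 1980: 21 days.
Total: 2669 days.

2669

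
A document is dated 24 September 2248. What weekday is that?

Sunday

Doomsday rule: the anchor day for the 2200s is Friday. For year 48: 48÷12 = 4 r 0, and 0÷4 = 0, so 4+0+0 = 4.
Friday + 4 ≡ Tuesday — that's 2248's doomsday.
In September the doomsday date is Sep 5.
Sep 24 is 19 days after Sep 5; 19 mod 7 = 5, so Tuesday + 5 = Sunday.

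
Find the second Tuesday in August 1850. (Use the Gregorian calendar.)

August 13, 1850

August 1, 1850 is a Thursday.
The first Tuesday is therefore August 6 (5 days later).
The second Tuesday is 6 + 1×7 = August 13.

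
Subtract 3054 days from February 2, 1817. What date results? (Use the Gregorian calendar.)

−366 (one year; includes Feb 29, 1816) → Feb 2, 1816 (2688 left).
−365 (one year) → Feb 2, 1815 (2323 left).
−365 (one year) → Feb 2, 1814 (1958 left).
−365 (one year) → Feb 2, 1813 (1593 left).
−366 (one year; includes Feb 29, 1812) → Feb 2, 1812 (1227 left).
−365 (one year) → Feb 2, 1811 (862 left).
−365 (one year) → Feb 2, 1810 (497 left).
−365 (one year) → Feb 2, 1809 (132 left).
−2 → Jan 31, 1809 (end of Jan, 31 days; 130 left).
−31 → Dec 31, 1808 (end of Dec, 31 days; 99 left).
−31 → Nov 30, 1808 (end of Nov, 30 days; 68 left).
−30 → Oct 31, 1808 (end of Oct, 31 days; 38 left).
−31 → Sep 30, 1808 (end of Sep, 30 days; 7 left).
−7 → Sep 23, 1808.

September 23, 1808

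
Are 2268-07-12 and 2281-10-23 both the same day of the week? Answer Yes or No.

From Jul 12, 2268 to Oct 23, 2281 is 4851 days.
4851 mod 7 = 0, so they are the same weekday.
(Jul 12, 2268 is a Sunday; Oct 23, 2281 is a Sunday.)

Yes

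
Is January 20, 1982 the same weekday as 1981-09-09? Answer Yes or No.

Yes

From Sep 9, 1981 to Jan 20, 1982 is 133 days.
133 mod 7 = 0, so they are the same weekday.
(Sep 9, 1981 is a Wednesday; Jan 20, 1982 is a Wednesday.)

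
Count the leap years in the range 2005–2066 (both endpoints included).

15

Multiples of 4 in [2005,2066]: 15.
Of those, multiples of 100: 0 (not leap unless ÷400).
Multiples of 400: 0.
Leap years = 15 − 0 + 0 = 15.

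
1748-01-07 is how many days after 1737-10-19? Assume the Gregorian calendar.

Oct 19, 1737 → Oct 19, 1738: 365 days.
Oct 19, 1738 → Oct 19, 1739: 365 days.
Oct 19, 1739 → Oct 19, 1740: 366 days (Feb 29, 1740 is in that span).
Oct 19, 1740 → Oct 19, 1741: 365 days.
Oct 19, 1741 → Oct 19, 1742: 365 days.
Oct 19, 1742 → Oct 19, 1743: 365 days.
Oct 19, 1743 → Oct 19, 1744: 366 days (Feb 29, 1744 is in that span).
Oct 19, 1744 → Oct 19, 1745: 365 days.
Oct 19, 1745 → Oct 19, 1746: 365 days.
Oct 19, 1746 → Oct 19, 1747: 365 days.
Oct 19, 1747 → Nov 19, 1747: 31 days (October has 31).
Nov 19, 1747 → Dec 19, 1747: 30 days (November has 30).
Dec 19, 1747 → Jan 7, 1748: 19 days.
Total: 3732 days.

3732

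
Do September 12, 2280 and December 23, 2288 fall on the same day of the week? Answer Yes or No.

Yes

From Sep 12, 2280 to Dec 23, 2288 is 3024 days.
3024 mod 7 = 0, so they are the same weekday.
(Sep 12, 2280 is a Sunday; Dec 23, 2288 is a Sunday.)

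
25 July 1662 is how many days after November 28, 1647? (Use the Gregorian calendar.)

5353

Nov 28, 1647 → Nov 28, 1648: 366 days (Feb 29, 1648 is in that span).
Nov 28, 1648 → Nov 28, 1649: 365 days.
Nov 28, 1649 → Nov 28, 1650: 365 days.
Nov 28, 1650 → Nov 28, 1651: 365 days.
Nov 28, 1651 → Nov 28, 1652: 366 days (Feb 29, 1652 is in that span).
Nov 28, 1652 → Nov 28, 1653: 365 days.
Nov 28, 1653 → Nov 28, 1654: 365 days.
Nov 28, 1654 → Nov 28, 1655: 365 days.
Nov 28, 1655 → Nov 28, 1656: 366 days (Feb 29, 1656 is in that span).
Nov 28, 1656 → Nov 28, 1657: 365 days.
Nov 28, 1657 → Nov 28, 1658: 365 days.
Nov 28, 1658 → Nov 28, 1659: 365 days.
Nov 28, 1659 → Nov 28, 1660: 366 days (Feb 29, 1660 is in that span).
Nov 28, 1660 → Nov 28, 1661: 365 days.
Nov 28, 1661 → Dec 28, 1661: 30 days (November has 30).
Dec 28, 1661 → Jan 28, 1662: 31 days (December has 31).
Jan 28, 1662 → Feb 28, 1662: 31 days (January has 31).
Feb 28, 1662 → Mar 28, 1662: 28 days (February has 28).
Mar 28, 1662 → Apr 28, 1662: 31 days (March has 31).
Apr 28, 1662 → May 28, 1662: 30 days (April has 30).
May 28, 1662 → Jun 28, 1662: 31 days (May has 31).
Jun 28, 1662 → Jul 25, 1662: 27 days.
Total: 5353 days.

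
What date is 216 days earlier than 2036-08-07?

January 4, 2036

−7 → Jul 31, 2036 (end of Jul, 31 days; 209 left).
−31 → Jun 30, 2036 (end of Jun, 30 days; 178 left).
−30 → May 31, 2036 (end of May, 31 days; 148 left).
−31 → Apr 30, 2036 (end of Apr, 30 days; 117 left).
−30 → Mar 31, 2036 (end of Mar, 31 days; 87 left).
−31 → Feb 29, 2036 (end of Feb, 29 days; 56 left).
−29 → Jan 31, 2036 (end of Jan, 31 days; 27 left).
−27 → Jan 4, 2036.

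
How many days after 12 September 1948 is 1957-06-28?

3211

Sep 12, 1948 → Sep 12, 1949: 365 days.
Sep 12, 1949 → Sep 12, 1950: 365 days.
Sep 12, 1950 → Sep 12, 1951: 365 days.
Sep 12, 1951 → Sep 12, 1952: 366 days (Feb 29, 1952 is in that span).
Sep 12, 1952 → Sep 12, 1953: 365 days.
Sep 12, 1953 → Sep 12, 1954: 365 days.
Sep 12, 1954 → Sep 12, 1955: 365 days.
Sep 12, 1955 → Sep 12, 1956: 366 days (Feb 29, 1956 is in that span).
Sep 12, 1956 → Oct 12, 1956: 30 days (September has 30).
Oct 12, 1956 → Nov 12, 1956: 31 days (October has 31).
Nov 12, 1956 → Dec 12, 1956: 30 days (November has 30).
Dec 12, 1956 → Jan 12, 1957: 31 days (December has 31).
Jan 12, 1957 → Feb 12, 1957: 31 days (January has 31).
Feb 12, 1957 → Mar 12, 1957: 28 days (February has 28).
Mar 12, 1957 → Apr 12, 1957: 31 days (March has 31).
Apr 12, 1957 → May 12, 1957: 30 days (April has 30).
May 12, 1957 → Jun 12, 1957: 31 days (May has 31).
Jun 12, 1957 → Jun 28, 1957: 16 days.
Total: 3211 days.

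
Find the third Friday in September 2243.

September 1, 2243 is a Friday.
The first Friday is therefore September 1 (same day).
The third Friday is 1 + 2×7 = September 15.

September 15, 2243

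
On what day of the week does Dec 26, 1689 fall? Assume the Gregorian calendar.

Doomsday rule: the anchor day for the 1600s is Tuesday. For year 89: 89÷12 = 7 r 5, and 5÷4 = 1, so 7+5+1 = 13.
Tuesday + 13 ≡ Monday — that's 1689's doomsday.
In December the doomsday date is Dec 12.
Dec 26 is 14 days after Dec 12; 14 mod 7 = 0, so Monday + 0 = Monday.

Monday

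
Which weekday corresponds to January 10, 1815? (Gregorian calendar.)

Tuesday

Doomsday rule: the anchor day for the 1800s is Friday. For year 15: 15÷12 = 1 r 3, and 3÷4 = 0, so 1+3+0 = 4.
Friday + 4 ≡ Tuesday — that's 1815's doomsday.
In January the doomsday date is Jan 3 (1815 is not a leap year).
Jan 10 is 7 days after Jan 3; 7 mod 7 = 0, so Tuesday + 0 = Tuesday.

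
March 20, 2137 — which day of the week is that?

Wednesday

January 1, 2137 is a Tuesday.
Jan 1, 2137 → Feb 1, 2137: 31 days (January has 31).
Feb 1, 2137 → Mar 1, 2137: 28 days (February has 28).
Mar 1, 2137 → Mar 20, 2137: 19 days.
Total: 78 days.
78 mod 7 = 1, so Tuesday + 1 = Wednesday.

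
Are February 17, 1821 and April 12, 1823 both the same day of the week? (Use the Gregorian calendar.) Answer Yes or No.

Yes

From Feb 17, 1821 to Apr 12, 1823 is 784 days.
784 mod 7 = 0, so they are the same weekday.
(Feb 17, 1821 is a Saturday; Apr 12, 1823 is a Saturday.)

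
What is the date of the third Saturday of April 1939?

April 1, 1939 is a Saturday.
The first Saturday is therefore April 1 (same day).
The third Saturday is 1 + 2×7 = April 15.

April 15, 1939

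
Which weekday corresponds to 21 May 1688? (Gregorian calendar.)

Doomsday rule: the anchor day for the 1600s is Tuesday. For year 88: 88÷12 = 7 r 4, and 4÷4 = 1, so 7+4+1 = 12.
Tuesday + 12 ≡ Sunday — that's 1688's doomsday.
In May the doomsday date is May 9.
May 21 is 12 days after May 9; 12 mod 7 = 5, so Sunday + 5 = Friday.

Friday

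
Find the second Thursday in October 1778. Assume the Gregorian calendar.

October 8, 1778

October 1, 1778 is a Thursday.
The first Thursday is therefore October 1 (same day).
The second Thursday is 1 + 1×7 = October 8.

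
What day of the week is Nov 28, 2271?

Tuesday

Doomsday rule: the anchor day for the 2200s is Friday. For year 71: 71÷12 = 5 r 11, and 11÷4 = 2, so 5+11+2 = 18.
Friday + 18 ≡ Tuesday — that's 2271's doomsday.
In November the doomsday date is Nov 7.
Nov 28 is 21 days after Nov 7; 21 mod 7 = 0, so Tuesday + 0 = Tuesday.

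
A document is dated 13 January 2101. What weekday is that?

Thursday

Doomsday rule: the anchor day for the 2100s is Sunday. For year 01: 1÷12 = 0 r 1, and 1÷4 = 0, so 0+1+0 = 1.
Sunday + 1 ≡ Monday — that's 2101's doomsday.
In January the doomsday date is Jan 3 (2101 is not a leap year).
Jan 13 is 10 days after Jan 3; 10 mod 7 = 3, so Monday + 3 = Thursday.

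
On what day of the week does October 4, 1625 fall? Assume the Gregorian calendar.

Saturday

Doomsday rule: the anchor day for the 1600s is Tuesday. For year 25: 25÷12 = 2 r 1, and 1÷4 = 0, so 2+1+0 = 3.
Tuesday + 3 ≡ Friday — that's 1625's doomsday.
In October the doomsday date is Oct 10.
Oct 4 is 6 days before Oct 10; 6 mod 7 = 6, so Friday − 6 = Saturday.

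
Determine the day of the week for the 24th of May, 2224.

Monday

Doomsday rule: the anchor day for the 2200s is Friday. For year 24: 24÷12 = 2 r 0, and 0÷4 = 0, so 2+0+0 = 2.
Friday + 2 ≡ Sunday — that's 2224's doomsday.
In May the doomsday date is May 9.
May 24 is 15 days after May 9; 15 mod 7 = 1, so Sunday + 1 = Monday.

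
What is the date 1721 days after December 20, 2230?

September 6, 2235

+365 (one year) → Dec 20, 2231 (1356 left).
+366 (one year; includes Feb 29, 2232) → Dec 20, 2232 (990 left).
+365 (one year) → Dec 20, 2233 (625 left).
+365 (one year) → Dec 20, 2234 (260 left).
Dec has 31 days: +12 → Jan 1, 2235 (248 left).
Jan has 31 days: +31 → Feb 1, 2235 (217 left).
Feb has 28 days: +28 → Mar 1, 2235 (189 left).
Mar has 31 days: +31 → Apr 1, 2235 (158 left).
Apr has 30 days: +30 → May 1, 2235 (128 left).
May has 31 days: +31 → Jun 1, 2235 (97 left).
Jun has 30 days: +30 → Jul 1, 2235 (67 left).
Jul has 31 days: +31 → Aug 1, 2235 (36 left).
Aug has 31 days: +31 → Sep 1, 2235 (5 left).
+5 → Sep 6, 2235.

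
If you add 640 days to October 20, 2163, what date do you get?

+366 (one year; includes Feb 29, 2164) → Oct 20, 2164 (274 left).
Oct has 31 days: +12 → Nov 1, 2164 (262 left).
Nov has 30 days: +30 → Dec 1, 2164 (232 left).
Dec has 31 days: +31 → Jan 1, 2165 (201 left).
Jan has 31 days: +31 → Feb 1, 2165 (170 left).
Feb has 28 days: +28 → Mar 1, 2165 (142 left).
Mar has 31 days: +31 → Apr 1, 2165 (111 left).
Apr has 30 days: +30 → May 1, 2165 (81 left).
May has 31 days: +31 → Jun 1, 2165 (50 left).
Jun has 30 days: +30 → Jul 1, 2165 (20 left).
+20 → Jul 21, 2165.

July 21, 2165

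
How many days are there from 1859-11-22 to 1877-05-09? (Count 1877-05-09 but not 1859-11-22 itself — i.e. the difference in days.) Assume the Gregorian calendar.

6378

Nov 22, 1859 → Nov 22, 1860: 366 days (Feb 29, 1860 is in that span).
Nov 22, 1860 → Nov 22, 1861: 365 days.
Nov 22, 1861 → Nov 22, 1862: 365 days.
Nov 22, 1862 → Nov 22, 1863: 365 days.
Nov 22, 1863 → Nov 22, 1864: 366 days (Feb 29, 1864 is in that span).
Nov 22, 1864 → Nov 22, 1865: 365 days.
Nov 22, 1865 → Nov 22, 1866: 365 days.
Nov 22, 1866 → Nov 22, 1867: 365 days.
Nov 22, 1867 → Nov 22, 1868: 366 days (Feb 29, 1868 is in that span).
Nov 22, 1868 → Nov 22, 1869: 365 days.
Nov 22, 1869 → Nov 22, 1870: 365 days.
Nov 22, 1870 → Nov 22, 1871: 365 days.
Nov 22, 1871 → Nov 22, 1872: 366 days (Feb 29, 1872 is in that span).
Nov 22, 1872 → Nov 22, 1873: 365 days.
Nov 22, 1873 → Nov 22, 1874: 365 days.
Nov 22, 1874 → Nov 22, 1875: 365 days.
Nov 22, 1875 → Nov 22, 1876: 366 days (Feb 29, 1876 is in that span).
Nov 22, 1876 → Dec 22, 1876: 30 days (November has 30).
Dec 22, 1876 → Jan 22, 1877: 31 days (December has 31).
Jan 22, 1877 → Feb 22, 1877: 31 days (January has 31).
Feb 22, 1877 → Mar 22, 1877: 28 days (February has 28).
Mar 22, 1877 → Apr 22, 1877: 31 days (March has 31).
Apr 22, 1877 → May 9, 1877: 17 days.
Total: 6378 days.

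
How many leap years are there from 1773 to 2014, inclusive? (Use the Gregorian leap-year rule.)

Multiples of 4 in [1773,2014]: 60.
Of those, multiples of 100: 3 (not leap unless ÷400).
Multiples of 400: 1.
Leap years = 60 − 3 + 1 = 58.

58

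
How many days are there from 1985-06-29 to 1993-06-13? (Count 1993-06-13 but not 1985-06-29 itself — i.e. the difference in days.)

Jun 29, 1985 → Jun 29, 1986: 365 days.
Jun 29, 1986 → Jun 29, 1987: 365 days.
Jun 29, 1987 → Jun 29, 1988: 366 days (Feb 29, 1988 is in that span).
Jun 29, 1988 → Jun 29, 1989: 365 days.
Jun 29, 1989 → Jun 29, 1990: 365 days.
Jun 29, 1990 → Jun 29, 1991: 365 days.
Jun 29, 1991 → Jun 29, 1992: 366 days (Feb 29, 1992 is in that span).
Jun 29, 1992 → Jul 29, 1992: 30 days (June has 30).
Jul 29, 1992 → Aug 29, 1992: 31 days (July has 31).
Aug 29, 1992 → Sep 29, 1992: 31 days (August has 31).
Sep 29, 1992 → Oct 29, 1992: 30 days (September has 30).
Oct 29, 1992 → Nov 29, 1992: 31 days (October has 31).
Nov 29, 1992 → Dec 29, 1992: 30 days (November has 30).
Dec 29, 1992 → Jan 29, 1993: 31 days (December has 31).
Jan 29, 1993 → Feb 28, 1993: 30 days (January has 31).
Feb 28, 1993 → Mar 28, 1993: 28 days (February has 28).
Mar 28, 1993 → Apr 28, 1993: 31 days (March has 31).
Apr 28, 1993 → May 28, 1993: 30 days (April has 30).
May 28, 1993 → Jun 13, 1993: 16 days.
Total: 2906 days.

2906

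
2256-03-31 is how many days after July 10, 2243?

4648

Jul 10, 2243 → Jul 10, 2244: 366 days (Feb 29, 2244 is in that span).
Jul 10, 2244 → Jul 10, 2245: 365 days.
Jul 10, 2245 → Jul 10, 2246: 365 days.
Jul 10, 2246 → Jul 10, 2247: 365 days.
Jul 10, 2247 → Jul 10, 2248: 366 days (Feb 29, 2248 is in that span).
Jul 10, 2248 → Jul 10, 2249: 365 days.
Jul 10, 2249 → Jul 10, 2250: 365 days.
Jul 10, 2250 → Jul 10, 2251: 365 days.
Jul 10, 2251 → Jul 10, 2252: 366 days (Feb 29, 2252 is in that span).
Jul 10, 2252 → Jul 10, 2253: 365 days.
Jul 10, 2253 → Jul 10, 2254: 365 days.
Jul 10, 2254 → Jul 10, 2255: 365 days.
Jul 10, 2255 → Aug 10, 2255: 31 days (July has 31).
Aug 10, 2255 → Sep 10, 2255: 31 days (August has 31).
Sep 10, 2255 → Oct 10, 2255: 30 days (September has 30).
Oct 10, 2255 → Nov 10, 2255: 31 days (October has 31).
Nov 10, 2255 → Dec 10, 2255: 30 days (November has 30).
Dec 10, 2255 → Jan 10, 2256: 31 days (December has 31).
Jan 10, 2256 → Feb 10, 2256: 31 days (January has 31).
Feb 10, 2256 → Mar 10, 2256: 29 days (February has 29).
Mar 10, 2256 → Mar 31, 2256: 21 days.
Total: 4648 days.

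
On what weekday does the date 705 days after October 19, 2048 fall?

Saturday

Oct 19, 2048 is a Monday.
705 mod 7 = 5, so 705 days after a Monday is Monday + 5 = Saturday.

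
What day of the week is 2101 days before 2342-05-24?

First find the weekday of May 24, 2342. Doomsday rule: the anchor day for the 2300s is Wednesday. For year 42: 42÷12 = 3 r 6, and 6÷4 = 1, so 3+6+1 = 10.
Wednesday + 10 ≡ Saturday — that's 2342's doomsday.
In May the doomsday date is May 9.
May 24 is 15 days after May 9; 15 mod 7 = 1, so Saturday + 1 = Sunday.
2101 mod 7 = 1, so 2101 days before a Sunday is Sunday − 1 = Saturday.

Saturday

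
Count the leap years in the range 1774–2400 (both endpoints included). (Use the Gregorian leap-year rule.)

Multiples of 4 in [1774,2400]: 157.
Of those, multiples of 100: 7 (not leap unless ÷400).
Multiples of 400: 2.
Leap years = 157 − 7 + 2 = 152.

152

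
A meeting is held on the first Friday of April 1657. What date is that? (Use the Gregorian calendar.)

April 6, 1657

April 1, 1657 is a Sunday.
The first Friday is therefore April 6 (5 days later).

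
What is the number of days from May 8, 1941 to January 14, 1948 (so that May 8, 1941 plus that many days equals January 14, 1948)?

May 8, 1941 → May 8, 1942: 365 days.
May 8, 1942 → May 8, 1943: 365 days.
May 8, 1943 → May 8, 1944: 366 days (Feb 29, 1944 is in that span).
May 8, 1944 → May 8, 1945: 365 days.
May 8, 1945 → May 8, 1946: 365 days.
May 8, 1946 → May 8, 1947: 365 days.
May 8, 1947 → Jun 8, 1947: 31 days (May has 31).
Jun 8, 1947 → Jul 8, 1947: 30 days (June has 30).
Jul 8, 1947 → Aug 8, 1947: 31 days (July has 31).
Aug 8, 1947 → Sep 8, 1947: 31 days (August has 31).
Sep 8, 1947 → Oct 8, 1947: 30 days (September has 30).
Oct 8, 1947 → Nov 8, 1947: 31 days (October has 31).
Nov 8, 1947 → Dec 8, 1947: 30 days (November has 30).
Dec 8, 1947 → Jan 8, 1948: 31 days (December has 31).
Jan 8, 1948 → Jan 14, 1948: 6 days.
Total: 2442 days.

2442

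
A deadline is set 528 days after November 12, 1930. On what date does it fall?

April 23, 1932

+365 (one year) → Nov 12, 1931 (163 left).
Nov has 30 days: +19 → Dec 1, 1931 (144 left).
Dec has 31 days: +31 → Jan 1, 1932 (113 left).
Jan has 31 days: +31 → Feb 1, 1932 (82 left).
Feb has 29 days: +29 → Mar 1, 1932 (53 left).
Mar has 31 days: +31 → Apr 1, 1932 (22 left).
+22 → Apr 23, 1932.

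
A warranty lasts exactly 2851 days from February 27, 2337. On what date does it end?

+365 (one year) → Feb 27, 2338 (2486 left).
+365 (one year) → Feb 27, 2339 (2121 left).
+365 (one year) → Feb 27, 2340 (1756 left).
+366 (one year; includes Feb 29, 2340) → Feb 27, 2341 (1390 left).
+365 (one year) → Feb 27, 2342 (1025 left).
+365 (one year) → Feb 27, 2343 (660 left).
+365 (one year) → Feb 27, 2344 (295 left).
Feb has 29 days: +3 → Mar 1, 2344 (292 left).
Mar has 31 days: +31 → Apr 1, 2344 (261 left).
Apr has 30 days: +30 → May 1, 2344 (231 left).
May has 31 days: +31 → Jun 1, 2344 (200 left).
Jun has 30 days: +30 → Jul 1, 2344 (170 left).
Jul has 31 days: +31 → Aug 1, 2344 (139 left).
Aug has 31 days: +31 → Sep 1, 2344 (108 left).
Sep has 30 days: +30 → Oct 1, 2344 (78 left).
Oct has 31 days: +31 → Nov 1, 2344 (47 left).
Nov has 30 days: +30 → Dec 1, 2344 (17 left).
+17 → Dec 18, 2344.

December 18, 2344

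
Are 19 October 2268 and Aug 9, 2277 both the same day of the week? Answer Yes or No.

From Oct 19, 2268 to Aug 9, 2277 is 3216 days.
3216 mod 7 = 3, so they are different weekdays.
(Oct 19, 2268 is a Monday; Aug 9, 2277 is a Thursday.)

No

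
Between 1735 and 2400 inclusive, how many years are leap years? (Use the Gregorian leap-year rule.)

Multiples of 4 in [1735,2400]: 167.
Of those, multiples of 100: 7 (not leap unless ÷400).
Multiples of 400: 2.
Leap years = 167 − 7 + 2 = 162.

162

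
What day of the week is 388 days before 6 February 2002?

Sunday

First find the weekday of Feb 6, 2002. Doomsday rule: the anchor day for the 2000s is Tuesday. For year 02: 2÷12 = 0 r 2, and 2÷4 = 0, so 0+2+0 = 2.
Tuesday + 2 ≡ Thursday — that's 2002's doomsday.
In February the doomsday date is Feb 28 (2002 is not a leap year).
Feb 6 is 22 days before Feb 28; 22 mod 7 = 1, so Thursday − 1 = Wednesday.
388 mod 7 = 3, so 388 days before a Wednesday is Wednesday − 3 = Sunday.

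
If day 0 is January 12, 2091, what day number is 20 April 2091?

Jan 12, 2091 → Feb 12, 2091: 31 days (January has 31).
Feb 12, 2091 → Mar 12, 2091: 28 days (February has 28).
Mar 12, 2091 → Apr 12, 2091: 31 days (March has 31).
Apr 12, 2091 → Apr 20, 2091: 8 days.
Total: 98 days.

98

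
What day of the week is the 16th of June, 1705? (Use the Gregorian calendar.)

Doomsday rule: the anchor day for the 1700s is Sunday. For year 05: 5÷12 = 0 r 5, and 5÷4 = 1, so 0+5+1 = 6.
Sunday + 6 ≡ Saturday — that's 1705's doomsday.
In June the doomsday date is Jun 6.
Jun 16 is 10 days after Jun 6; 10 mod 7 = 3, so Saturday + 3 = Tuesday.

Tuesday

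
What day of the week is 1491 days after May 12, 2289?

Sunday

First find the weekday of May 12, 2289. Doomsday rule: the anchor day for the 2200s is Friday. For year 89: 89÷12 = 7 r 5, and 5÷4 = 1, so 7+5+1 = 13.
Friday + 13 ≡ Thursday — that's 2289's doomsday.
In May the doomsday date is May 9.
May 12 is 3 days after May 9; 3 mod 7 = 3, so Thursday + 3 = Sunday.
1491 mod 7 = 0, so 1491 days after a Sunday is Sunday + 0 = Sunday.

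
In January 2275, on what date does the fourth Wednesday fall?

January 1, 2275 is a Friday.
The first Wednesday is therefore January 6 (5 days later).
The fourth Wednesday is 6 + 3×7 = January 27.

January 27, 2275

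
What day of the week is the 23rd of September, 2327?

Friday

Doomsday rule: the anchor day for the 2300s is Wednesday. For year 27: 27÷12 = 2 r 3, and 3÷4 = 0, so 2+3+0 = 5.
Wednesday + 5 ≡ Monday — that's 2327's doomsday.
In September the doomsday date is Sep 5.
Sep 23 is 18 days after Sep 5; 18 mod 7 = 4, so Monday + 4 = Friday.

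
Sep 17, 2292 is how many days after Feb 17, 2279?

Feb 17, 2279 → Feb 17, 2280: 365 days.
Feb 17, 2280 → Feb 17, 2281: 366 days (Feb 29, 2280 is in that span).
Feb 17, 2281 → Feb 17, 2282: 365 days.
Feb 17, 2282 → Feb 17, 2283: 365 days.
Feb 17, 2283 → Feb 17, 2284: 365 days.
Feb 17, 2284 → Feb 17, 2285: 366 days (Feb 29, 2284 is in that span).
Feb 17, 2285 → Feb 17, 2286: 365 days.
Feb 17, 2286 → Feb 17, 2287: 365 days.
Feb 17, 2287 → Feb 17, 2288: 365 days.
Feb 17, 2288 → Feb 17, 2289: 366 days (Feb 29, 2288 is in that span).
Feb 17, 2289 → Feb 17, 2290: 365 days.
Feb 17, 2290 → Feb 17, 2291: 365 days.
Feb 17, 2291 → Feb 17, 2292: 365 days.
Feb 17, 2292 → Mar 17, 2292: 29 days (February has 29).
Mar 17, 2292 → Apr 17, 2292: 31 days (March has 31).
Apr 17, 2292 → May 17, 2292: 30 days (April has 30).
May 17, 2292 → Jun 17, 2292: 31 days (May has 31).
Jun 17, 2292 → Jul 17, 2292: 30 days (June has 30).
Jul 17, 2292 → Aug 17, 2292: 31 days (July has 31).
Aug 17, 2292 → Sep 17, 2292: 31 days.
Total: 4961 days.

4961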